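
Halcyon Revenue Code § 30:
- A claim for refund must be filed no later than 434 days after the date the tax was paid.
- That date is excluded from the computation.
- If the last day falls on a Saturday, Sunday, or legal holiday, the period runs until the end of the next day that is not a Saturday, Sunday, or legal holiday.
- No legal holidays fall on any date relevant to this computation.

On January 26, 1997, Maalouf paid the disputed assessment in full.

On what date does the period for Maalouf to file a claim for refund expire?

April 6, 1998

434 days after January 26, 1997 is April 5, 1998.
April 5, 1998 is Sunday. The next qualifying day is April 6, 1998.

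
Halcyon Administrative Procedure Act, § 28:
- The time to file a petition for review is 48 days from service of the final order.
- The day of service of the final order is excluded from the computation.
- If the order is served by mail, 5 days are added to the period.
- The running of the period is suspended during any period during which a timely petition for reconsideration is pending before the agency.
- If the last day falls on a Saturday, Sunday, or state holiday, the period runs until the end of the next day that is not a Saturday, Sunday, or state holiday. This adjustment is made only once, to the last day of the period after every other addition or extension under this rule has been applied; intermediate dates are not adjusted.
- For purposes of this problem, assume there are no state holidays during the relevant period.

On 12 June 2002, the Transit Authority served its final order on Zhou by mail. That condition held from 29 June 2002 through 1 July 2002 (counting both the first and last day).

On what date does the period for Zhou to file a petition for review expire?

48 days after 12 June 2002 is July 30, 2002.
Service was by mail, adding 5 days: July 30, 2002 + 5 days = August 4, 2002.
From June 29, 2002 through July 1, 2002 inclusive is 3 days; tolling adds 3 days: August 4, 2002 + 3 days = August 7, 2002.
August 7, 2002 is a Wednesday and not a state holiday, so no extension applies.

August 7, 2002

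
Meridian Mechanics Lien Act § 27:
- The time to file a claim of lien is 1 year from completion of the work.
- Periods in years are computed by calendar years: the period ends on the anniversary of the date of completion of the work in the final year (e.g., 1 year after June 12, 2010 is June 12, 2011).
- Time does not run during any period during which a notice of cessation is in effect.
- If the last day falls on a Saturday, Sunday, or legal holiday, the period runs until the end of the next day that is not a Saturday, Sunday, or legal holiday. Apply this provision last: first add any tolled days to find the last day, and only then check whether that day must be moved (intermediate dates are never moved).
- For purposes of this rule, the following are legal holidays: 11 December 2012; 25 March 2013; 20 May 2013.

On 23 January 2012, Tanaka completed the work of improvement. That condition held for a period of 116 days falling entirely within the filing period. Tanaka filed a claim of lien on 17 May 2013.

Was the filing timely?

1 year after 23 January 2012 is January 23, 2013.
Tolling adds 116 days: January 23, 2013 + 116 days = May 19, 2013.
May 19, 2013 is Sunday; May 20, 2013 is a listed holiday. The next qualifying day is May 21, 2013.
The deadline is May 21, 2013; the filing on May 17, 2013 is on or before that date.

Yes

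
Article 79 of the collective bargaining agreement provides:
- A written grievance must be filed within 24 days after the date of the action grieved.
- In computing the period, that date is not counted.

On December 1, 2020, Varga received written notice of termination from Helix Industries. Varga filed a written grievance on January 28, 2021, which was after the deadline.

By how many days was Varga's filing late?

24 days after December 1, 2020 is December 25, 2020.
The deadline is December 25, 2020; from December 25, 2020 to January 28, 2021 is 34 days.

34 days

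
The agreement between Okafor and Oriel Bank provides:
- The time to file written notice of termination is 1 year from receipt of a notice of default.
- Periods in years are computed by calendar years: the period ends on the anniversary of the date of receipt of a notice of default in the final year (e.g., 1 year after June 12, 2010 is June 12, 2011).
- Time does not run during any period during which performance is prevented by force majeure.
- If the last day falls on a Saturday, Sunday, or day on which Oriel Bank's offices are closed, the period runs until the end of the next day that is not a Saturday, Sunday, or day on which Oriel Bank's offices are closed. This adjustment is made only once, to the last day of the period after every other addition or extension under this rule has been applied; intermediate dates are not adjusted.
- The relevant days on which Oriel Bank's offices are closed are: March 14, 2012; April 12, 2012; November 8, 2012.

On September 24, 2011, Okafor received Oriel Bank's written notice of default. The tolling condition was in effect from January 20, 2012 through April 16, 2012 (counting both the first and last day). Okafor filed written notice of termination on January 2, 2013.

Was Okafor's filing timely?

1 year after September 24, 2011 is September 24, 2012.
From January 20, 2012 through April 16, 2012 inclusive is 88 days; tolling adds 88 days: September 24, 2012 + 88 days = December 21, 2012.
December 21, 2012 is a Friday and not a day on which Oriel Bank's offices are closed, so no extension applies.
The deadline is December 21, 2012; the filing on January 2, 2013 is after that date.

No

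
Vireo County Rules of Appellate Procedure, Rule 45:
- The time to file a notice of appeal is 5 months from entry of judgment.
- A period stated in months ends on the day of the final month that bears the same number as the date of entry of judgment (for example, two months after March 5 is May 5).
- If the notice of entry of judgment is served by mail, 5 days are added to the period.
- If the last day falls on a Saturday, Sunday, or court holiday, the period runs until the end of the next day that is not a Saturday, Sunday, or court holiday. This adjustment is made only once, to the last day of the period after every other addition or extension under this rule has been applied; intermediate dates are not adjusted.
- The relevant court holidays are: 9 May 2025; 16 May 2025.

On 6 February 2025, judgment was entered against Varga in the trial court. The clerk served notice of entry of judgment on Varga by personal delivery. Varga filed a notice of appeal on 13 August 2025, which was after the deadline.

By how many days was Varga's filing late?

5 months after 6 February 2025 is July 6, 2025.
Service was not by mail, so no mail extension applies.
July 6, 2025 is Sunday. The next qualifying day is July 7, 2025.
The deadline is July 7, 2025; from July 7, 2025 to August 13, 2025 is 37 days.

37 days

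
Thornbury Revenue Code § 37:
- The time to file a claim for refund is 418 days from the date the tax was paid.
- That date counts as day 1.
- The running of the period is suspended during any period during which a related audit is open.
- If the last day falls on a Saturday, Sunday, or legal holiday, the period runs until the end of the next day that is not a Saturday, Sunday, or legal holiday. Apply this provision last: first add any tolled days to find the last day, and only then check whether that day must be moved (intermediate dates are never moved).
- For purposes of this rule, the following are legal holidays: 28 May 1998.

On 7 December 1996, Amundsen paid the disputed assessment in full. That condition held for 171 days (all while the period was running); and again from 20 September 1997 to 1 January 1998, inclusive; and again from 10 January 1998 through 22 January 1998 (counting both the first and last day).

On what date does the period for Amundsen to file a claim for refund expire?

November 12, 1998

Counting 7 December 1996 as day 1, day 418 is January 28, 1998.
Tolling adds 171 days: January 28, 1998 + 171 days = July 18, 1998.
From September 20, 1997 through January 1, 1998 inclusive is 104 days; tolling adds 104 days: July 18, 1998 + 104 days = October 30, 1998.
From January 10, 1998 through January 22, 1998 inclusive is 13 days; tolling adds 13 days: October 30, 1998 + 13 days = November 12, 1998.
November 12, 1998 is a Thursday and not a legal holiday, so no extension applies.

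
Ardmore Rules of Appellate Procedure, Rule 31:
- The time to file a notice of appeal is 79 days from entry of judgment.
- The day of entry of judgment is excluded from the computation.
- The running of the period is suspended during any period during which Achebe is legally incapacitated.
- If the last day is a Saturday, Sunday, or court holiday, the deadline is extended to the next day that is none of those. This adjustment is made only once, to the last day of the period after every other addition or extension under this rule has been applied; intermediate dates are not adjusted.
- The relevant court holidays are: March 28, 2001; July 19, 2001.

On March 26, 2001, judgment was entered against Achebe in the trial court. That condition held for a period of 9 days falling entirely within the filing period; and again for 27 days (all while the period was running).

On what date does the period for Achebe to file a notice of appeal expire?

79 days after March 26, 2001 is June 13, 2001.
Tolling adds 9 days: June 13, 2001 + 9 days = June 22, 2001.
Tolling adds 27 days: June 22, 2001 + 27 days = July 19, 2001.
July 19, 2001 is a listed holiday. The next qualifying day is July 20, 2001.

July 20, 2001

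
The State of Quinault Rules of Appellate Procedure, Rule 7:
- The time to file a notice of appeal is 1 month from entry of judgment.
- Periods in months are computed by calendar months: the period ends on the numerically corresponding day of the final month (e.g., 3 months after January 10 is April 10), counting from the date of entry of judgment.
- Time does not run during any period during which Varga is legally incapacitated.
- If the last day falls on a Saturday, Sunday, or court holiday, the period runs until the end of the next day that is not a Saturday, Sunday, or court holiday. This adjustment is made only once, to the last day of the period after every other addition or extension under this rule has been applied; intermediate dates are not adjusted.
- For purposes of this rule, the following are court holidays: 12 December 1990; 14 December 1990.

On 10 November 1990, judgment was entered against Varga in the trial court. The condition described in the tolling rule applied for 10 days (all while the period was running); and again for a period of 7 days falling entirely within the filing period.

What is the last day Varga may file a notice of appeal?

1 month after 10 November 1990 is December 10, 1990.
Tolling adds 10 days: December 10, 1990 + 10 days = December 20, 1990.
Tolling adds 7 days: December 20, 1990 + 7 days = December 27, 1990.
December 27, 1990 is a Thursday and not a court holiday, so no extension applies.

December 27, 1990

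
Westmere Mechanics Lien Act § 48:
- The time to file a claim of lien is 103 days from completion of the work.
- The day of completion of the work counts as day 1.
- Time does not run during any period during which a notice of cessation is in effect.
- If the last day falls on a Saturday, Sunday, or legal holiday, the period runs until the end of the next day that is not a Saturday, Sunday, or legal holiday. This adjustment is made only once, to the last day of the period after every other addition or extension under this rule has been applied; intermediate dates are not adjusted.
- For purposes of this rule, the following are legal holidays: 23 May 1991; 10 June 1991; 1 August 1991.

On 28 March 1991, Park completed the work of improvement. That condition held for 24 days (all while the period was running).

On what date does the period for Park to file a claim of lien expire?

August 2, 1991

Counting 28 March 1991 as day 1, day 103 is July 8, 1991.
Tolling adds 24 days: July 8, 1991 + 24 days = August 1, 1991.
August 1, 1991 is a listed holiday. The next qualifying day is August 2, 1991.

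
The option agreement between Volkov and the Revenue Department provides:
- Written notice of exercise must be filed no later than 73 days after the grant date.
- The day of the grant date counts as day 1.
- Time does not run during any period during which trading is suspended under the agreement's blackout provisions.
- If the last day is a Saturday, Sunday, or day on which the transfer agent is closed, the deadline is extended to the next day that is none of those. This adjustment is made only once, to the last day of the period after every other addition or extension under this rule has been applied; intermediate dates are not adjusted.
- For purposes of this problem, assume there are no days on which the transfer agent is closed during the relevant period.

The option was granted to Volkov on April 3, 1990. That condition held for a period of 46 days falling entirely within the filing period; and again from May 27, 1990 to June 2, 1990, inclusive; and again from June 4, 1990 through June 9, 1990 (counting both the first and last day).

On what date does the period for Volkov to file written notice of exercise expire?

Counting April 3, 1990 as day 1, day 73 is June 14, 1990.
Tolling adds 46 days: June 14, 1990 + 46 days = July 30, 1990.
From May 27, 1990 through June 2, 1990 inclusive is 7 days; tolling adds 7 days: July 30, 1990 + 7 days = August 6, 1990.
From June 4, 1990 through June 9, 1990 inclusive is 6 days; tolling adds 6 days: August 6, 1990 + 6 days = August 12, 1990.
August 12, 1990 is Sunday. The next qualifying day is August 13, 1990.

August 13, 1990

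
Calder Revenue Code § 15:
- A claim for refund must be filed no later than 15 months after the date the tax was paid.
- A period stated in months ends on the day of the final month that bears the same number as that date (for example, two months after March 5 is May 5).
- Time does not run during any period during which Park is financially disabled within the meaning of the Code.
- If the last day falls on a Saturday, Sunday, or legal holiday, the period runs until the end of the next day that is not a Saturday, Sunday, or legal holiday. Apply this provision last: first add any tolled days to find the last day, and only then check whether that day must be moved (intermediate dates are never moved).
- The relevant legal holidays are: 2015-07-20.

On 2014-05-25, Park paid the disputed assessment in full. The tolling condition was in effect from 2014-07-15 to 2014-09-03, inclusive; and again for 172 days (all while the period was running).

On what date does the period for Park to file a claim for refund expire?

April 4, 2016

15 months after 2014-05-25 is August 25, 2015.
From July 15, 2014 through September 3, 2014 inclusive is 51 days; tolling adds 51 days: August 25, 2015 + 51 days = October 15, 2015.
Tolling adds 172 days: October 15, 2015 + 172 days = April 4, 2016.
April 4, 2016 is a Monday and not a legal holiday, so no extension applies.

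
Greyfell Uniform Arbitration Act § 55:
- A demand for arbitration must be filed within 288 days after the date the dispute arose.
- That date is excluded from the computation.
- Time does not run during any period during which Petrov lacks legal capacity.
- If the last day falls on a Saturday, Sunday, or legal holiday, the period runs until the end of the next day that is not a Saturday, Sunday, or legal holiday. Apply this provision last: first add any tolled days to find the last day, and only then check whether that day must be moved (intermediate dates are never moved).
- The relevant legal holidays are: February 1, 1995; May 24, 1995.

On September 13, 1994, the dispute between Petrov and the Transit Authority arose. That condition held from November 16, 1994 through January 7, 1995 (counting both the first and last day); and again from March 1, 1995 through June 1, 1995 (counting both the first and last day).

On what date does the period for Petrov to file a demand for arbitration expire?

288 days after September 13, 1994 is June 28, 1995.
From November 16, 1994 through January 7, 1995 inclusive is 53 days; tolling adds 53 days: June 28, 1995 + 53 days = August 20, 1995.
From March 1, 1995 through June 1, 1995 inclusive is 93 days; tolling adds 93 days: August 20, 1995 + 93 days = November 21, 1995.
November 21, 1995 is a Tuesday and not a legal holiday, so no extension applies.

November 21, 1995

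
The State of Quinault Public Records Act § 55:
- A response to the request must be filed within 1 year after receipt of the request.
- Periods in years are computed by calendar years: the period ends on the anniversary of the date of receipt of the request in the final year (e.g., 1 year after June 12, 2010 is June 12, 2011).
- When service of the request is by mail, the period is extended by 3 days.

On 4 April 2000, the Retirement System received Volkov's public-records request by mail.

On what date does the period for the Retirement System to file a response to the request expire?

April 7, 2001

1 year after 4 April 2000 is April 4, 2001.
Service was by mail, adding 3 days: April 4, 2001 + 3 days = April 7, 2001.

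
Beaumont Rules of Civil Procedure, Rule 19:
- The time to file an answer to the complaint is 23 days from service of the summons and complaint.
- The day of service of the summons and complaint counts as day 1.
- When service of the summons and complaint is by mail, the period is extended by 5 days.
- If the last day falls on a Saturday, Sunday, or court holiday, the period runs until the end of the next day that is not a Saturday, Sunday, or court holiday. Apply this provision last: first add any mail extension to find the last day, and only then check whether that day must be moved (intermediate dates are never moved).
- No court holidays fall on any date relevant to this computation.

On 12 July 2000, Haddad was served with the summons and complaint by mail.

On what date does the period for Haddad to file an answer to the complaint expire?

Counting 12 July 2000 as day 1, day 23 is August 3, 2000.
Service was by mail, adding 5 days: August 3, 2000 + 5 days = August 8, 2000.
August 8, 2000 is a Tuesday and not a court holiday, so no extension applies.

August 8, 2000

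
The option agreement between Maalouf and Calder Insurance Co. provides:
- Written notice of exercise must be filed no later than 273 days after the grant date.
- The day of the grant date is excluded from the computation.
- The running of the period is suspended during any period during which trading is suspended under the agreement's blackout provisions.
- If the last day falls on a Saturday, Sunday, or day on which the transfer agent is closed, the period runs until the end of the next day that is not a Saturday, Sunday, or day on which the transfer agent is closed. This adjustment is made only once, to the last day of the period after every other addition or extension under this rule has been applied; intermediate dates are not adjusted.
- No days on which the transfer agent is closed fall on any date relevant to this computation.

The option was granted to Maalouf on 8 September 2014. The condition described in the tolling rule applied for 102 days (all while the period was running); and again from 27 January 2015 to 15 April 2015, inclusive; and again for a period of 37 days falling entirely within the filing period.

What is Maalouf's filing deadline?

January 12, 2016

273 days after 8 September 2014 is June 8, 2015.
Tolling adds 102 days: June 8, 2015 + 102 days = September 18, 2015.
From January 27, 2015 through April 15, 2015 inclusive is 79 days; tolling adds 79 days: September 18, 2015 + 79 days = December 6, 2015.
Tolling adds 37 days: December 6, 2015 + 37 days = January 12, 2016.
January 12, 2016 is a Tuesday and not a day on which the transfer agent is closed, so no extension applies.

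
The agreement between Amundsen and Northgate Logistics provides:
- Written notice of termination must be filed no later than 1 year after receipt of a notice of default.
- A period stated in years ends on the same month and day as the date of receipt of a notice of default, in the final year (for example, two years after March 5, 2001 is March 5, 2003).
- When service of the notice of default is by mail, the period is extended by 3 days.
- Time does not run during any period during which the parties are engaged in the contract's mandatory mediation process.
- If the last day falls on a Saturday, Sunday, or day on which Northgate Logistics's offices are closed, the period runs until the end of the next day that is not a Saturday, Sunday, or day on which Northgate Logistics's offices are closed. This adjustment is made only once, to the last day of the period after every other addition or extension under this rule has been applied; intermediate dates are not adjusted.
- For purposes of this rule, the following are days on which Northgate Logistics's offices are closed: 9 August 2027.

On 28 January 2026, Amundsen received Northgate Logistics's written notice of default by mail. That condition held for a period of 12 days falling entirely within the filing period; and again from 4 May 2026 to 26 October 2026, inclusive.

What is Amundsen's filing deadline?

August 10, 2027

1 year after 28 January 2026 is January 28, 2027.
Service was by mail, adding 3 days: January 28, 2027 + 3 days = January 31, 2027.
Tolling adds 12 days: January 31, 2027 + 12 days = February 12, 2027.
From May 4, 2026 through October 26, 2026 inclusive is 176 days; tolling adds 176 days: February 12, 2027 + 176 days = August 7, 2027.
August 7, 2027 is Saturday; August 8, 2027 is Sunday; August 9, 2027 is a listed holiday. The next qualifying day is August 10, 2027.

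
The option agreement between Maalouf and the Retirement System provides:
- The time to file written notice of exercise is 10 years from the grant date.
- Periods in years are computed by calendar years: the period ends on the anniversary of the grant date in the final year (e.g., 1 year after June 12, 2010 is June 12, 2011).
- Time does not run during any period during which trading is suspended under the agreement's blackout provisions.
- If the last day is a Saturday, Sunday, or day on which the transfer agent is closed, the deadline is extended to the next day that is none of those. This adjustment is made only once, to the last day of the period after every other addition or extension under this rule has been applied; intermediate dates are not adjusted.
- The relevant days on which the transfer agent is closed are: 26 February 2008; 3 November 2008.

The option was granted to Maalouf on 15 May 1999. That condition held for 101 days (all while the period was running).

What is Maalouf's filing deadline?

10 years after 15 May 1999 is May 15, 2009.
Tolling adds 101 days: May 15, 2009 + 101 days = August 24, 2009.
August 24, 2009 is a Monday and not a day on which the transfer agent is closed, so no extension applies.

August 24, 2009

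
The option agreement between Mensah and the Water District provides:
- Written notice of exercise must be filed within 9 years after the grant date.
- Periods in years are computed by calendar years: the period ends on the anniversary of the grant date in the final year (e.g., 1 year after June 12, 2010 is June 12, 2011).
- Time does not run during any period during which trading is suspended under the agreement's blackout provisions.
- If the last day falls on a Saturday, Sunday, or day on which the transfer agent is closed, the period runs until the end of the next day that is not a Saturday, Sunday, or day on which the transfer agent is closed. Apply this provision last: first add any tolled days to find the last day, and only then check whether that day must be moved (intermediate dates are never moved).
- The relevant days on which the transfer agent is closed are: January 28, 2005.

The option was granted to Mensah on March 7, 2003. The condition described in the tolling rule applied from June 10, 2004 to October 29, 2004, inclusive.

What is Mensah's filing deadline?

9 years after March 7, 2003 is March 7, 2012.
From June 10, 2004 through October 29, 2004 inclusive is 142 days; tolling adds 142 days: March 7, 2012 + 142 days = July 27, 2012.
July 27, 2012 is a Friday and not a day on which the transfer agent is closed, so no extension applies.

July 27, 2012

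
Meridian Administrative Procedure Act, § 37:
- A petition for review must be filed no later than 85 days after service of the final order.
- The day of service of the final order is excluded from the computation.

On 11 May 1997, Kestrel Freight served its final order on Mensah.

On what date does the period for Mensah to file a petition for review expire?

August 4, 1997

85 days after 11 May 1997 is August 4, 1997.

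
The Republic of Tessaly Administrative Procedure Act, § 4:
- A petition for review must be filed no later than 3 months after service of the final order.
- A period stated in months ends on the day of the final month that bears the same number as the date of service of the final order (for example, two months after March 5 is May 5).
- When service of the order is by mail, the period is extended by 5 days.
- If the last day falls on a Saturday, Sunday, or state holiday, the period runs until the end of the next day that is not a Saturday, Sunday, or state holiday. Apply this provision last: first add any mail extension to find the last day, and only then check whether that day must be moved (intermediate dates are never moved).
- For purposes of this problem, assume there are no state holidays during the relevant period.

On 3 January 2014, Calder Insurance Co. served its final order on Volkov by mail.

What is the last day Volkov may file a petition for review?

3 months after 3 January 2014 is April 3, 2014.
Service was by mail, adding 5 days: April 3, 2014 + 5 days = April 8, 2014.
April 8, 2014 is a Tuesday and not a state holiday, so no extension applies.

April 8, 2014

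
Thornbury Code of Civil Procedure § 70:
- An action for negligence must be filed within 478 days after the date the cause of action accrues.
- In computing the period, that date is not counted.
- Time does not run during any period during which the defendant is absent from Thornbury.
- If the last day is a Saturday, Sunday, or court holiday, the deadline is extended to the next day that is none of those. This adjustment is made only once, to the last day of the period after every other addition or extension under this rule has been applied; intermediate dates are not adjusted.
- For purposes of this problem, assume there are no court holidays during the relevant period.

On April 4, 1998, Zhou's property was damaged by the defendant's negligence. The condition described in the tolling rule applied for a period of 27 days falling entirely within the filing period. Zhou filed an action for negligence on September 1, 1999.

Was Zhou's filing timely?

No

478 days after April 4, 1998 is July 26, 1999.
Tolling adds 27 days: July 26, 1999 + 27 days = August 22, 1999.
August 22, 1999 is Sunday. The next qualifying day is August 23, 1999.
The deadline is August 23, 1999; the filing on September 1, 1999 is after that date.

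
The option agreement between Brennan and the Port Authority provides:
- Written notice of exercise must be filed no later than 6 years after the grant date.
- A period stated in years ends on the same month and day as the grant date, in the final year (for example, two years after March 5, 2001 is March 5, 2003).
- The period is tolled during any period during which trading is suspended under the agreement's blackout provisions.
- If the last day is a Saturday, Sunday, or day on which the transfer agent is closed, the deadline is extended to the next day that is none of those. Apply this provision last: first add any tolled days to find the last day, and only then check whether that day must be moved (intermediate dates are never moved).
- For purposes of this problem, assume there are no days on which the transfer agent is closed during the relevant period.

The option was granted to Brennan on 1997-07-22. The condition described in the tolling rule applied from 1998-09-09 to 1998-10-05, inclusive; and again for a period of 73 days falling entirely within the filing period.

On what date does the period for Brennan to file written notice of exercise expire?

6 years after 1997-07-22 is July 22, 2003.
From September 9, 1998 through October 5, 1998 inclusive is 27 days; tolling adds 27 days: July 22, 2003 + 27 days = August 18, 2003.
Tolling adds 73 days: August 18, 2003 + 73 days = October 30, 2003.
October 30, 2003 is a Thursday and not a day on which the transfer agent is closed, so no extension applies.

October 30, 2003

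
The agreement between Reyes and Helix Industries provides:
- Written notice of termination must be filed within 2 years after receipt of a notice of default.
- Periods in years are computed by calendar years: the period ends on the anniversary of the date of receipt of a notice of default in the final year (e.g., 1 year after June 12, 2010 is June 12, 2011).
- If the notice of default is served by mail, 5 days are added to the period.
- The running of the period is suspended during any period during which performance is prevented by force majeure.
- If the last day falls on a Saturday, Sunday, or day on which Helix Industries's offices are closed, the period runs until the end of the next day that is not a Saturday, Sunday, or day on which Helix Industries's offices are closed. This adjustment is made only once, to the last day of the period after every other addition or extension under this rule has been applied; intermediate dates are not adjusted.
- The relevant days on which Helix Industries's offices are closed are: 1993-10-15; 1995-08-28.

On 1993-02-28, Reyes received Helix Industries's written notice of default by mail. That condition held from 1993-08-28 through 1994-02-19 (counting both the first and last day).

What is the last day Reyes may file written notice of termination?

2 years after 1993-02-28 is February 28, 1995.
Service was by mail, adding 5 days: February 28, 1995 + 5 days = March 5, 1995.
From August 28, 1993 through February 19, 1994 inclusive is 176 days; tolling adds 176 days: March 5, 1995 + 176 days = August 28, 1995.
August 28, 1995 is a listed holiday. The next qualifying day is August 29, 1995.

August 29, 1995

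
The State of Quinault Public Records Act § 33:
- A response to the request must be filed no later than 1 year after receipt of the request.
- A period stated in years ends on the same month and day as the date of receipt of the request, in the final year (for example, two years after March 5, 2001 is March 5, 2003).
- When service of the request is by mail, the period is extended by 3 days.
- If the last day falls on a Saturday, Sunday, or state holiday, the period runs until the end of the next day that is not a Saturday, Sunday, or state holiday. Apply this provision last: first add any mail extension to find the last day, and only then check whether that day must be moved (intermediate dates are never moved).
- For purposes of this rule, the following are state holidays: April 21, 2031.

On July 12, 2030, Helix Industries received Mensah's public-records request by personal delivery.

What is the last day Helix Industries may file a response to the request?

1 year after July 12, 2030 is July 12, 2031.
Service was not by mail, so no mail extension applies.
July 12, 2031 is Saturday; July 13, 2031 is Sunday. The next qualifying day is July 14, 2031.

July 14, 2031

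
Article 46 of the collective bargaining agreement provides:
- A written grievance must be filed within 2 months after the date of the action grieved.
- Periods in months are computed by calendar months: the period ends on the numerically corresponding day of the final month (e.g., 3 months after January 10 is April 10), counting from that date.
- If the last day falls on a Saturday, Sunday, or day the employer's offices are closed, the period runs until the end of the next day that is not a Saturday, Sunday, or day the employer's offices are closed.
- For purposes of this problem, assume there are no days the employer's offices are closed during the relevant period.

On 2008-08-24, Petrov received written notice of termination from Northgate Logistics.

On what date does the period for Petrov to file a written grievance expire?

October 24, 2008

2 months after 2008-08-24 is October 24, 2008.
October 24, 2008 is a Friday and not a day the employer's offices are closed, so no extension applies.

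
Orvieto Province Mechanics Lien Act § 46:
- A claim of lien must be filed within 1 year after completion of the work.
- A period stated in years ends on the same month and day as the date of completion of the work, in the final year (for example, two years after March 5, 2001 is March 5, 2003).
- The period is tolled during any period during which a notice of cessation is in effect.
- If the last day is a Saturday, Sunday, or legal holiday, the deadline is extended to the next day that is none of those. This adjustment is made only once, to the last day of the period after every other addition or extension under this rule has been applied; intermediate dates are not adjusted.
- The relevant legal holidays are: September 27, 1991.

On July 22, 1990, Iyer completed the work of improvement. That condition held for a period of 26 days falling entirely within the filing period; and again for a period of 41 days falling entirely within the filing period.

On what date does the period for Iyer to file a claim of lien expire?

September 30, 1991

1 year after July 22, 1990 is July 22, 1991.
Tolling adds 26 days: July 22, 1991 + 26 days = August 17, 1991.
Tolling adds 41 days: August 17, 1991 + 41 days = September 27, 1991.
September 27, 1991 is a listed holiday; September 28, 1991 is Saturday; September 29, 1991 is Sunday. The next qualifying day is September 30, 1991.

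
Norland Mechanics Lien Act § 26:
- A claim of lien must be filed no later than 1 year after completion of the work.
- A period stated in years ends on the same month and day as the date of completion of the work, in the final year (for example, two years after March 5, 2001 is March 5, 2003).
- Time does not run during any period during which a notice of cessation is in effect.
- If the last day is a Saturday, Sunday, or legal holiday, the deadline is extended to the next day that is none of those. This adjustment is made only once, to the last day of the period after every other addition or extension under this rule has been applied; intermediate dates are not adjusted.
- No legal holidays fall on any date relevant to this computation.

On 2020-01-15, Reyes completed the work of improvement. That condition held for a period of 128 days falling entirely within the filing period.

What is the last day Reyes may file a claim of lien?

May 24, 2021

1 year after 2020-01-15 is January 15, 2021.
Tolling adds 128 days: January 15, 2021 + 128 days = May 23, 2021.
May 23, 2021 is Sunday. The next qualifying day is May 24, 2021.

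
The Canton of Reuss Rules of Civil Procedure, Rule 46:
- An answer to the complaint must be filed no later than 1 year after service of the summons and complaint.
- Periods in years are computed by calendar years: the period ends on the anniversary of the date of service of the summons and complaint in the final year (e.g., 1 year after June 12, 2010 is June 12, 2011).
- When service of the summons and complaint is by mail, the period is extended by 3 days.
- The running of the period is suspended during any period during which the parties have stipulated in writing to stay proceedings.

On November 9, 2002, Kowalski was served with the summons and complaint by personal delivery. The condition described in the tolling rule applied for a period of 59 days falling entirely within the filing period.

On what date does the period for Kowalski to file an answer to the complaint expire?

January 7, 2004

1 year after November 9, 2002 is November 9, 2003.
Service was not by mail, so no mail extension applies.
Tolling adds 59 days: November 9, 2003 + 59 days = January 7, 2004.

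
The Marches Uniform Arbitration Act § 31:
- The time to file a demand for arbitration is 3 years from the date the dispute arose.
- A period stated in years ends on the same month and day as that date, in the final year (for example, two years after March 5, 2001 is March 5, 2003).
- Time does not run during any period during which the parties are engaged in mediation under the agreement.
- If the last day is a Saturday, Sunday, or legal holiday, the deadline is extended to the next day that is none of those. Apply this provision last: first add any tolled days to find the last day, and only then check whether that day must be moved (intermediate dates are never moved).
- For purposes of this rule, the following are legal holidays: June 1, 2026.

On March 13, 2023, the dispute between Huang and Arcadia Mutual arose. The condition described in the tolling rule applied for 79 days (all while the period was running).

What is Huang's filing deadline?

3 years after March 13, 2023 is March 13, 2026.
Tolling adds 79 days: March 13, 2026 + 79 days = May 31, 2026.
May 31, 2026 is Sunday; June 1, 2026 is a listed holiday. The next qualifying day is June 2, 2026.

June 2, 2026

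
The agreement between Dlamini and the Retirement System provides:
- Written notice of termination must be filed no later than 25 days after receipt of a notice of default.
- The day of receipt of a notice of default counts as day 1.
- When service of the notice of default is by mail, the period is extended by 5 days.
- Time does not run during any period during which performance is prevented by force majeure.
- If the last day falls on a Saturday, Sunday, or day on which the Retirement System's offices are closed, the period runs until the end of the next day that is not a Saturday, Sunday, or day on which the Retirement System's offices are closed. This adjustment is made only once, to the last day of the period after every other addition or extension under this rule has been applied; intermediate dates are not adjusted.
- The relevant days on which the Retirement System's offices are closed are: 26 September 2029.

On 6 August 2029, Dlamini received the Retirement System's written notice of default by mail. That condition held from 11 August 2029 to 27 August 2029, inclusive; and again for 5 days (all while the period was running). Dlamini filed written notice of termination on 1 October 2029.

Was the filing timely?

Counting 6 August 2029 as day 1, day 25 is August 30, 2029.
Service was by mail, adding 5 days: August 30, 2029 + 5 days = September 4, 2029.
From August 11, 2029 through August 27, 2029 inclusive is 17 days; tolling adds 17 days: September 4, 2029 + 17 days = September 21, 2029.
Tolling adds 5 days: September 21, 2029 + 5 days = September 26, 2029.
September 26, 2029 is a listed holiday. The next qualifying day is September 27, 2029.
The deadline is September 27, 2029; the filing on October 1, 2029 is after that date.

No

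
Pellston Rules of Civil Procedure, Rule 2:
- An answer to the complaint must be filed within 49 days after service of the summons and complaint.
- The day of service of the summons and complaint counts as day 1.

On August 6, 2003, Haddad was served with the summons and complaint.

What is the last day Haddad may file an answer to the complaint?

September 23, 2003

Counting August 6, 2003 as day 1, day 49 is September 23, 2003.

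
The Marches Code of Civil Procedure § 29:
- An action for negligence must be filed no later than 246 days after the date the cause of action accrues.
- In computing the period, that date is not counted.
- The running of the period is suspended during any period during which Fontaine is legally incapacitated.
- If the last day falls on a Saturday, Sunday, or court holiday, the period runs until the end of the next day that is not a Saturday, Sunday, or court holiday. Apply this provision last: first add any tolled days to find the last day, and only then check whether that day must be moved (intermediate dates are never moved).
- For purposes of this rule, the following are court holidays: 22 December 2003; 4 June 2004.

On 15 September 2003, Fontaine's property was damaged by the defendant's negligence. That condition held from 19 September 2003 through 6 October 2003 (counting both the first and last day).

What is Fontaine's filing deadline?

246 days after 15 September 2003 is May 18, 2004.
From September 19, 2003 through October 6, 2003 inclusive is 18 days; tolling adds 18 days: May 18, 2004 + 18 days = June 5, 2004.
June 5, 2004 is Saturday; June 6, 2004 is Sunday. The next qualifying day is June 7, 2004.

June 7, 2004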